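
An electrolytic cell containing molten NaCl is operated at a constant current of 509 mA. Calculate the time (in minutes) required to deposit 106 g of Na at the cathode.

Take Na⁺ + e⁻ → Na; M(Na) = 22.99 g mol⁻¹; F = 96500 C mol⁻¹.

14600 min

n(Na) = m/M = 106 / 22.99 = 4.611 mol.
Each Na atom requires 1 electron, so n(e⁻) = 1 × 4.611 = 4.611 mol.
Q = n(e⁻)·F = 4.611 × 96500 = 444900 C.
t = Q/I = 444900 / 0.5090 A = 874100 s = 14600 min.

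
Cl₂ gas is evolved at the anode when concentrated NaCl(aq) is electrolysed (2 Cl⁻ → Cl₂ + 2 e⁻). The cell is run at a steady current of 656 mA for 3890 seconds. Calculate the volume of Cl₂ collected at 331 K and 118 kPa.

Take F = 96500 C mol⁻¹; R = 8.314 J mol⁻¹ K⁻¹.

0.308 L

Q = I·t = 0.6560 A × 3890.0 s = 2552 C.
n(e⁻) = Q/F = 2552 / 96500 = 0.02644 mol.
2 electrons are transferred per Cl₂ molecule, so n(Cl₂) = 0.02644 / 2 = 0.01322 mol.
V = nRT/P = (0.01322 × 8.314 × 331) / (118 × 10³ Pa) = 3.08 × 10⁻⁴ m³ = 0.308 L.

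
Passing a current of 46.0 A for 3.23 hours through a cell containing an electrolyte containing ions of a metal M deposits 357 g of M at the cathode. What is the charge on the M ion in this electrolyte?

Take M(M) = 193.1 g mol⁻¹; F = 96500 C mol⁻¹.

+3

Q = I·t = 46.00 A × 11628 s = 534900 C, so n(e⁻) = 534900/96500 = 5.543 mol.
n(M) deposited = 357 / 193.1 = 1.849 mol.
Electrons per atom = n(e⁻)/n(M) = 5.543 / 1.849 = 3.00 ≈ 3, so the ion is M³⁺.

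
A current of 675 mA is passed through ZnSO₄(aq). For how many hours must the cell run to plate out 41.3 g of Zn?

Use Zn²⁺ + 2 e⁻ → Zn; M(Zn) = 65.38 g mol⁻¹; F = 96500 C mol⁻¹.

n(Zn) = m/M = 41.3 / 65.38 = 0.6317 mol.
Each Zn atom requires 2 electrons, so n(e⁻) = 2 × 0.6317 = 1.263 mol.
Q = n(e⁻)·F = 1.263 × 96500 = 121900 C.
t = Q/I = 121900 / 0.6750 A = 180600 s = 50.2 h.

50.2 h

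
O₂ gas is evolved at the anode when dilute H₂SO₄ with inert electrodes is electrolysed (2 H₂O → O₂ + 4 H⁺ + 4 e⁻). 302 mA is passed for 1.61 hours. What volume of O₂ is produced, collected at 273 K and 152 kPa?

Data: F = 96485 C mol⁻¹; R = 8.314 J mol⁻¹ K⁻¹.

0.0677 L

Q = I·t = 0.3020 A × 5796.0 s = 1750 C.
n(e⁻) = Q/F = 1750 / 96485 = 0.01814 mol.
4 electrons are transferred per O₂ molecule, so n(O₂) = 0.01814 / 4 = 0.004535 mol.
V = nRT/P = (0.004535 × 8.314 × 273) / (152 × 10³ Pa) = 6.77 × 10⁻⁵ m³ = 0.0677 L.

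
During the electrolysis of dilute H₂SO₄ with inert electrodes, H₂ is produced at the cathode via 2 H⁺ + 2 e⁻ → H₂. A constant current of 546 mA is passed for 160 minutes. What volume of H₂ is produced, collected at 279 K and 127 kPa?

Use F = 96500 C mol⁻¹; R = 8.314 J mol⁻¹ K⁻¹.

0.496 L

Q = I·t = 0.5460 A × 9600.0 s = 5242 C.
n(e⁻) = Q/F = 5242 / 96500 = 0.05432 mol.
2 electrons are transferred per H₂ molecule, so n(H₂) = 0.05432 / 2 = 0.02716 mol.
V = nRT/P = (0.02716 × 8.314 × 279) / (127 × 10³ Pa) = 4.96 × 10⁻⁴ m³ = 0.496 L.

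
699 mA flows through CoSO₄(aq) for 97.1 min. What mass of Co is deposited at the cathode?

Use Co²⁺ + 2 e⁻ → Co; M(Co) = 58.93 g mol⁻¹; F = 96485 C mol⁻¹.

Q = I·t = 0.6990 A × 5826.0 s = 4072 C.
n(e⁻) = Q/F = 4072 / 96485 = 0.04221 mol.
Co²⁺ + 2 e⁻ → Co, so n(Co) = n(e⁻)/2 = 0.02110 mol.
m = n·M = 0.02110 × 58.93 = 1.24 g.

1.24 g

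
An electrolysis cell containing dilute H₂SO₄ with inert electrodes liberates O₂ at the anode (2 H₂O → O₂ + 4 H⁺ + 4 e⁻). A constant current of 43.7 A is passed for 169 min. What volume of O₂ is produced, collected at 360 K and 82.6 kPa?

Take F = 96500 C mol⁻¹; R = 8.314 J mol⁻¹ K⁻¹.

41.6 L

Q = I·t = 43.70 A × 10140 s = 443100 C.
n(e⁻) = Q/F = 443100 / 96500 = 4.592 mol.
4 electrons are transferred per O₂ molecule, so n(O₂) = 4.592 / 4 = 1.148 mol.
V = nRT/P = (1.148 × 8.314 × 360) / (82.6 × 10³ Pa) = 0.0416 m³ = 41.6 L.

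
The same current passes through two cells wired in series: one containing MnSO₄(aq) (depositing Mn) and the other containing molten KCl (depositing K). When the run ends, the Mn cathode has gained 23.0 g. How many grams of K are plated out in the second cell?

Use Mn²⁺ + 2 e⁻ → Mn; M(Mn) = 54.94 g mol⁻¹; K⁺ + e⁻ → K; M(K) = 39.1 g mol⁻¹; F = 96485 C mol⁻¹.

n(Mn) = 23.0 / 54.94 = 0.4186 mol.
Since Mn²⁺ + 2 e⁻ → Mn, n(e⁻) passed = 2 × 0.4186 = 0.8373 mol.
Cells in series carry the same charge, so the same 0.8373 mol of electrons passes through cell 2.
K⁺ + e⁻ → K, so n(K) = 0.8373 / 1 = 0.8373 mol.
m(K) = 0.8373 × 39.1 = 32.7 g.

32.7 g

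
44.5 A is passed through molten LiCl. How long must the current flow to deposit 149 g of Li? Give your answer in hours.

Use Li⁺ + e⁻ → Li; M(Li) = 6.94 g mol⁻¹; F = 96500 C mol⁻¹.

12.9 h

n(Li) = m/M = 149 / 6.94 = 21.47 mol.
Each Li atom requires 1 electron, so n(e⁻) = 1 × 21.47 = 21.47 mol.
Q = n(e⁻)·F = 21.47 × 96500 = 2072000 C.
t = Q/I = 2072000 / 44.50 A = 46560 s = 12.9 h.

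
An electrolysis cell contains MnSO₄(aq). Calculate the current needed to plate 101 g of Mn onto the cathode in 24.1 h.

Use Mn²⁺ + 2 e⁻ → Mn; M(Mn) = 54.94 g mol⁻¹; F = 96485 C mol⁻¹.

n(Mn) = 101 / 54.94 = 1.838 mol.
n(e⁻) = 2 × 1.838 = 3.677 mol.
Q = n(e⁻)·F = 3.677 × 96485 = 354800 C.
I = Q/t = 354800 / 86760 s = 4.09 A.

4.09 A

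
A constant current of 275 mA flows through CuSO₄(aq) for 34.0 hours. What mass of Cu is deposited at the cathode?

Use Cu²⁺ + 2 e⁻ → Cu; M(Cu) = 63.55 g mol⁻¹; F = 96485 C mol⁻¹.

Q = I·t = 0.2750 A × 122400 s = 33660 C.
n(e⁻) = Q/F = 33660 / 96485 = 0.3489 mol.
Cu²⁺ + 2 e⁻ → Cu, so n(Cu) = n(e⁻)/2 = 0.1744 mol.
m = n·M = 0.1744 × 63.55 = 11.1 g.

11.1 g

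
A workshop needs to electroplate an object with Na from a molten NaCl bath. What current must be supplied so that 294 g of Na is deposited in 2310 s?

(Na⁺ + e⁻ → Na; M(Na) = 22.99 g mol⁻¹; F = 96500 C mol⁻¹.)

n(Na) = 294 / 22.99 = 12.79 mol.
n(e⁻) = 1 × 12.79 = 12.79 mol.
Q = n(e⁻)·F = 12.79 × 96500 = 1234000 C.
I = Q/t = 1234000 / 2310.0 s = 534 A.

534 A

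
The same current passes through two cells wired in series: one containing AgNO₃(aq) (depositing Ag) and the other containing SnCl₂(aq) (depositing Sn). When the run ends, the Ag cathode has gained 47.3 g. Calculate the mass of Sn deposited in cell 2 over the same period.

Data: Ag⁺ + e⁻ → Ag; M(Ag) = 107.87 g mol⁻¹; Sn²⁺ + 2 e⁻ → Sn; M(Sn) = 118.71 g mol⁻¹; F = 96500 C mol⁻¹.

26.0 g

n(Ag) = 47.3 / 107.87 = 0.4385 mol.
Since Ag⁺ + e⁻ → Ag, n(e⁻) passed = 1 × 0.4385 = 0.4385 mol.
Cells in series carry the same charge, so the same 0.4385 mol of electrons passes through cell 2.
Sn²⁺ + 2 e⁻ → Sn, so n(Sn) = 0.4385 / 2 = 0.2192 mol.
m(Sn) = 0.2192 × 118.71 = 26.0 g.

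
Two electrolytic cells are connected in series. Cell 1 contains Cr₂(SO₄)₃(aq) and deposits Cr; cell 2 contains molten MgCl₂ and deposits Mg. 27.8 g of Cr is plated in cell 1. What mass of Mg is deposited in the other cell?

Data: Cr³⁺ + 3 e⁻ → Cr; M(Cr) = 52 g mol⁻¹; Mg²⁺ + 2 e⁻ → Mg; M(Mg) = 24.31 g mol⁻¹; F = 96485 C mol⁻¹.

n(Cr) = 27.8 / 52 = 0.5346 mol.
Since Cr³⁺ + 3 e⁻ → Cr, n(e⁻) passed = 3 × 0.5346 = 1.604 mol.
Cells in series carry the same charge, so the same 1.604 mol of electrons passes through cell 2.
Mg²⁺ + 2 e⁻ → Mg, so n(Mg) = 1.604 / 2 = 0.8019 mol.
m(Mg) = 0.8019 × 24.31 = 19.5 g.

19.5 g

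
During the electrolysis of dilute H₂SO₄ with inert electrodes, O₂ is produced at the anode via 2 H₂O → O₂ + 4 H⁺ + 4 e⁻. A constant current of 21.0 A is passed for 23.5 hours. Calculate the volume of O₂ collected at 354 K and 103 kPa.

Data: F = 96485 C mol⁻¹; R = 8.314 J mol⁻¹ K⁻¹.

132 L

Q = I·t = 21.00 A × 84600 s = 1777000 C.
n(e⁻) = Q/F = 1777000 / 96485 = 18.41 mol.
4 electrons are transferred per O₂ molecule, so n(O₂) = 18.41 / 4 = 4.603 mol.
V = nRT/P = (4.603 × 8.314 × 354) / (103 × 10³ Pa) = 0.132 m³ = 132 L.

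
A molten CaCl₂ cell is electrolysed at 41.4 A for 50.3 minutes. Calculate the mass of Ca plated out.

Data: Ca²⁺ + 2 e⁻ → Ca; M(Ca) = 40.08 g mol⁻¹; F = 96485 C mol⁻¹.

Q = I·t = 41.40 A × 3018.0 s = 124900 C.
n(e⁻) = Q/F = 124900 / 96485 = 1.295 mol.
Ca²⁺ + 2 e⁻ → Ca, so n(Ca) = n(e⁻)/2 = 0.6475 mol.
m = n·M = 0.6475 × 40.08 = 26.0 g.

26.0 g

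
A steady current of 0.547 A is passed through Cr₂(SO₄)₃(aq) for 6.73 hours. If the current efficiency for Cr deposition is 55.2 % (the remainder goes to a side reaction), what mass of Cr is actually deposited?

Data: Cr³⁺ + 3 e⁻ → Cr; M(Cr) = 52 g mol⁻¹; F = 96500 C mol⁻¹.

1.31 g

Q = I·t = 0.5470 × 24228 = 13250 C.
n(e⁻) = 13250/96500 = 0.1373 mol; theoretically n(Cr) = 0.1373/3 = 0.04578 mol, m_theo = 2.380 g.
At 55.2 % efficiency, m_actual = 0.552 × 2.380 = 1.31 g.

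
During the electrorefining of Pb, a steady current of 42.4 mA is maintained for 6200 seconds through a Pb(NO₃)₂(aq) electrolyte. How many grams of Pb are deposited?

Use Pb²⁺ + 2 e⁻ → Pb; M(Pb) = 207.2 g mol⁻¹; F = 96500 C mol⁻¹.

0.282 g

Q = I·t = 0.04240 A × 6200.0 s = 262.9 C.
n(e⁻) = Q/F = 262.9 / 96500 = 0.002724 mol.
Pb²⁺ + 2 e⁻ → Pb, so n(Pb) = n(e⁻)/2 = 0.001362 mol.
m = n·M = 0.001362 × 207.2 = 0.282 g.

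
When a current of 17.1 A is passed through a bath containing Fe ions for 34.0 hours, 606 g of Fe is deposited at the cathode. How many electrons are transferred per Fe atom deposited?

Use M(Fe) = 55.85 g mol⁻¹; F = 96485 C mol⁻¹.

Q = I·t = 17.10 A × 122400 s = 2093000 C, so n(e⁻) = 2093000/96485 = 21.69 mol.
n(Fe) deposited = 606 / 55.85 = 10.85 mol.
Electrons per atom = n(e⁻)/n(Fe) = 21.69 / 10.85 = 2.00 ≈ 2, so the ion is Fe²⁺.

2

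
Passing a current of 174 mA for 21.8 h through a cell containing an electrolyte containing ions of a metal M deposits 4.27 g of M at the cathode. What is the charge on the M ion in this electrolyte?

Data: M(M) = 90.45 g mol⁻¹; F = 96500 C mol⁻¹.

+3

Q = I·t = 0.1740 A × 78480 s = 13660 C, so n(e⁻) = 13660/96500 = 0.1415 mol.
n(M) deposited = 4.27 / 90.45 = 0.04721 mol.
Electrons per atom = n(e⁻)/n(M) = 0.1415 / 0.04721 = 3.00 ≈ 3, so the ion is M³⁺.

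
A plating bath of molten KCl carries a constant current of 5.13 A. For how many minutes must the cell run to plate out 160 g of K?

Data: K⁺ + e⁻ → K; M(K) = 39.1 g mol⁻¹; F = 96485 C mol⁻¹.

1280 min

n(K) = m/M = 160 / 39.1 = 4.092 mol.
Each K atom requires 1 electron, so n(e⁻) = 1 × 4.092 = 4.092 mol.
Q = n(e⁻)·F = 4.092 × 96485 = 394800 C.
t = Q/I = 394800 / 5.130 A = 76960 s = 1280 min.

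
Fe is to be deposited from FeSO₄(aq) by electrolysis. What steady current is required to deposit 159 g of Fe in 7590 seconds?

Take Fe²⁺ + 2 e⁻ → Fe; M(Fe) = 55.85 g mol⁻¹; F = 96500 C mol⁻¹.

n(Fe) = 159 / 55.85 = 2.847 mol.
n(e⁻) = 2 × 2.847 = 5.694 mol.
Q = n(e⁻)·F = 5.694 × 96500 = 549500 C.
I = Q/t = 549500 / 7590.0 s = 72.4 A.

72.4 A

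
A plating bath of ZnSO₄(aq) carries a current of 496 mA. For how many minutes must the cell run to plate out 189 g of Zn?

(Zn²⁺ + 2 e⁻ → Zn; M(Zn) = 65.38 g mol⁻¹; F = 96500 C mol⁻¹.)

n(Zn) = m/M = 189 / 65.38 = 2.891 mol.
Each Zn atom requires 2 electrons, so n(e⁻) = 2 × 2.891 = 5.782 mol.
Q = n(e⁻)·F = 5.782 × 96500 = 557900 C.
t = Q/I = 557900 / 0.4960 A = 1125000 s = 18700 min.

18700 min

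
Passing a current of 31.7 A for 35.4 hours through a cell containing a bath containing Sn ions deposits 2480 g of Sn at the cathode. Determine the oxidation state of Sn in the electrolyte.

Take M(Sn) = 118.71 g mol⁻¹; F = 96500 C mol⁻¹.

+2

Q = I·t = 31.70 A × 127440 s = 4040000 C, so n(e⁻) = 4040000/96500 = 41.86 mol.
n(Sn) deposited = 2480 / 118.71 = 20.89 mol.
Electrons per atom = n(e⁻)/n(Sn) = 41.86 / 20.89 = 2.00 ≈ 2, so the ion is Sn²⁺.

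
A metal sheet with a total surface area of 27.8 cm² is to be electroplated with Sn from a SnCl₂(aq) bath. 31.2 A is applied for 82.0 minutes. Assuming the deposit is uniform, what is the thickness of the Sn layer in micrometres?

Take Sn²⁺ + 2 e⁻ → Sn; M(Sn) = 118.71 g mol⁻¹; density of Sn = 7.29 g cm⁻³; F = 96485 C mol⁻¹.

4660 μm

Q = I·t = 31.20 × 4920.0 = 153500 C; n(e⁻) = 1.591 mol.
n(Sn) = n(e⁻)/2 = 0.7955 mol, so m = 0.7955 × 118.71 = 94.43 g.
Volume = m/ρ = 94.43 / 7.29 = 12.95 cm³.
Thickness = V/A = 12.95 / 27.8 = 0.466 cm = 4660 μm.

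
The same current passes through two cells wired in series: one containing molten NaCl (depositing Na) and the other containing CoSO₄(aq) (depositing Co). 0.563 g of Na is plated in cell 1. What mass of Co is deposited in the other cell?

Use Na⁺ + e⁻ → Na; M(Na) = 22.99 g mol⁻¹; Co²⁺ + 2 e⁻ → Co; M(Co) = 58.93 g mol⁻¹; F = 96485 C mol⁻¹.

0.722 g

n(Na) = 0.563 / 22.99 = 0.02449 mol.
Since Na⁺ + e⁻ → Na, n(e⁻) passed = 1 × 0.02449 = 0.02449 mol.
Cells in series carry the same charge, so the same 0.02449 mol of electrons passes through cell 2.
Co²⁺ + 2 e⁻ → Co, so n(Co) = 0.02449 / 2 = 0.01224 mol.
m(Co) = 0.01224 × 58.93 = 0.722 g.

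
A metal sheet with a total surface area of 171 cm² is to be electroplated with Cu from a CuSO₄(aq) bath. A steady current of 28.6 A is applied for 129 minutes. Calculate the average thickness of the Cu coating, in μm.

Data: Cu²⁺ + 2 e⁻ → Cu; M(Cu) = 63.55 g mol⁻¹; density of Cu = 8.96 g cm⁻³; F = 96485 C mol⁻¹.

Q = I·t = 28.60 × 7740.0 = 221400 C; n(e⁻) = 2.294 mol.
n(Cu) = n(e⁻)/2 = 1.147 mol, so m = 1.147 × 63.55 = 72.90 g.
Volume = m/ρ = 72.90 / 8.96 = 8.136 cm³.
Thickness = V/A = 8.136 / 171 = 0.0476 cm = 476 μm.

476 μm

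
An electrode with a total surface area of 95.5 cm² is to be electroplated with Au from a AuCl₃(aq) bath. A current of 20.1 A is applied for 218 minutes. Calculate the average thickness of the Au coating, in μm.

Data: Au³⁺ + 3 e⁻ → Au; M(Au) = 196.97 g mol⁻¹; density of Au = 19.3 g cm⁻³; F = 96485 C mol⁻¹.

971 μm

Q = I·t = 20.10 × 13080 = 262900 C; n(e⁻) = 2.725 mol.
n(Au) = n(e⁻)/3 = 0.9083 mol, so m = 0.9083 × 196.97 = 178.9 g.
Volume = m/ρ = 178.9 / 19.3 = 9.270 cm³.
Thickness = V/A = 9.270 / 95.5 = 0.0971 cm = 971 μm.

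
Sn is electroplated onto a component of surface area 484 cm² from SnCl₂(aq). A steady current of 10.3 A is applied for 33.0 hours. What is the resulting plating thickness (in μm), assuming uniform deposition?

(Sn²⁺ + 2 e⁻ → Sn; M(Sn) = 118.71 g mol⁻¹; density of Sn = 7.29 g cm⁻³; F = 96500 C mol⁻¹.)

2130 μm

Q = I·t = 10.30 × 118800 = 1224000 C; n(e⁻) = 12.68 mol.
n(Sn) = n(e⁻)/2 = 6.340 mol, so m = 6.340 × 118.71 = 752.6 g.
Volume = m/ρ = 752.6 / 7.29 = 103.2 cm³.
Thickness = V/A = 103.2 / 484 = 0.213 cm = 2130 μm.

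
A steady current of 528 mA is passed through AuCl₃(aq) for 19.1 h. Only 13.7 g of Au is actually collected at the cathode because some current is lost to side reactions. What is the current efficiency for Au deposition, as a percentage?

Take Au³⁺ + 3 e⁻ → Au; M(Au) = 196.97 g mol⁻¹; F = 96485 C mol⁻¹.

Q = I·t = 0.5280 × 68760 = 36310 C; n(e⁻) = 36310/96485 = 0.3763 mol.
Theoretical n(Au) = n(e⁻)/3 = 0.1254 mol, i.e. m_theo = 0.1254 × 196.97 = 24.71 g.
Efficiency = m_actual / m_theo = 13.7 / 24.71 = 55.5 %.

55.5 %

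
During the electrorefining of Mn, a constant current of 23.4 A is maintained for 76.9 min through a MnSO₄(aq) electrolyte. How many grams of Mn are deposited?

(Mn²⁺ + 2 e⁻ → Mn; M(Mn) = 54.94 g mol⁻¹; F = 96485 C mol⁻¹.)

30.7 g

Q = I·t = 23.40 A × 4614.0 s = 108000 C.
n(e⁻) = Q/F = 108000 / 96485 = 1.119 mol.
Mn²⁺ + 2 e⁻ → Mn, so n(Mn) = n(e⁻)/2 = 0.5595 mol.
m = n·M = 0.5595 × 54.94 = 30.7 g.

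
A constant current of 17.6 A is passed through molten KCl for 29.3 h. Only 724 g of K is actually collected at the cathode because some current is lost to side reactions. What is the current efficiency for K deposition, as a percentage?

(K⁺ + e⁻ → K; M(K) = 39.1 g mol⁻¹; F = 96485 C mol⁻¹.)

Q = I·t = 17.60 × 105480 = 1856000 C; n(e⁻) = 1856000/96485 = 19.24 mol.
Theoretical n(K) = n(e⁻)/1 = 19.24 mol, i.e. m_theo = 19.24 × 39.1 = 752.3 g.
Efficiency = m_actual / m_theo = 724 / 752.3 = 96.2 %.

96.2 %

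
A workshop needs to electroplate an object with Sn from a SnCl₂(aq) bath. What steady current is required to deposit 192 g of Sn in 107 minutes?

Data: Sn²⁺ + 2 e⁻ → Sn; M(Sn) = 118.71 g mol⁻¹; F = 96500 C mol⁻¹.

48.6 A

n(Sn) = 192 / 118.71 = 1.617 mol.
n(e⁻) = 2 × 1.617 = 3.235 mol.
Q = n(e⁻)·F = 3.235 × 96500 = 312200 C.
I = Q/t = 312200 / 6420.0 s = 48.6 A.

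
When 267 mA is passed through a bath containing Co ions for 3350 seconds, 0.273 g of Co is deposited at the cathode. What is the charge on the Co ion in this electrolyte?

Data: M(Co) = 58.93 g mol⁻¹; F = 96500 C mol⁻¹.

Q = I·t = 0.2670 A × 3350.0 s = 894.4 C, so n(e⁻) = 894.4/96500 = 0.009269 mol.
n(Co) deposited = 0.273 / 58.93 = 0.004633 mol.
Electrons per atom = n(e⁻)/n(Co) = 0.009269 / 0.004633 = 2.00 ≈ 2, so the ion is Co²⁺.

+2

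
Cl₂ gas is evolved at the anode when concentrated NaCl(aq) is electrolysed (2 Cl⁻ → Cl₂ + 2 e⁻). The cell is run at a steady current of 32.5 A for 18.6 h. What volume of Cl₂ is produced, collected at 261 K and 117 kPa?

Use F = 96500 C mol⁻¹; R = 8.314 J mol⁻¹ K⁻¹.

Q = I·t = 32.50 A × 66960 s = 2176000 C.
n(e⁻) = Q/F = 2176000 / 96500 = 22.55 mol.
2 electrons are transferred per Cl₂ molecule, so n(Cl₂) = 22.55 / 2 = 11.28 mol.
V = nRT/P = (11.28 × 8.314 × 261) / (117 × 10³ Pa) = 0.209 m³ = 209 L.

209 L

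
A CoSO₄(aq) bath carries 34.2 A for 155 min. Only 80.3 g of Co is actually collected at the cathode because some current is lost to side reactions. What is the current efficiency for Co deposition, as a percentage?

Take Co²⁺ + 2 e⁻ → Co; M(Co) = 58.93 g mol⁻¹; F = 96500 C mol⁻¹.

82.7 %

Q = I·t = 34.20 × 9300.0 = 318100 C; n(e⁻) = 318100/96500 = 3.296 mol.
Theoretical n(Co) = n(e⁻)/2 = 1.648 mol, i.e. m_theo = 1.648 × 58.93 = 97.12 g.
Efficiency = m_actual / m_theo = 80.3 / 97.12 = 82.7 %.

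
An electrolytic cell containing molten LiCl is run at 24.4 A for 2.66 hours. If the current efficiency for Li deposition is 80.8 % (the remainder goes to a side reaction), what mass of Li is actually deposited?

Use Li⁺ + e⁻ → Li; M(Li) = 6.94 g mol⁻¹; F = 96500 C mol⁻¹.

13.6 g

Q = I·t = 24.40 × 9576.0 = 233700 C.
n(e⁻) = 233700/96500 = 2.421 mol; theoretically n(Li) = 2.421/1 = 2.421 mol, m_theo = 16.80 g.
At 80.8 % efficiency, m_actual = 0.808 × 16.80 = 13.6 g.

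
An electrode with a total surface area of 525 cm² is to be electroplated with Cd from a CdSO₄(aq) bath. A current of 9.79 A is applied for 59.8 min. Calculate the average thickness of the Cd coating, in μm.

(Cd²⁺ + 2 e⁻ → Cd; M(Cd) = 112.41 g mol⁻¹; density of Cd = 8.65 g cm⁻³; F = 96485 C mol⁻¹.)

Q = I·t = 9.790 × 3588.0 = 35130 C; n(e⁻) = 0.3641 mol.
n(Cd) = n(e⁻)/2 = 0.1820 mol, so m = 0.1820 × 112.41 = 20.46 g.
Volume = m/ρ = 20.46 / 8.65 = 2.366 cm³.
Thickness = V/A = 2.366 / 525 = 0.00451 cm = 45.1 μm.

45.1 μm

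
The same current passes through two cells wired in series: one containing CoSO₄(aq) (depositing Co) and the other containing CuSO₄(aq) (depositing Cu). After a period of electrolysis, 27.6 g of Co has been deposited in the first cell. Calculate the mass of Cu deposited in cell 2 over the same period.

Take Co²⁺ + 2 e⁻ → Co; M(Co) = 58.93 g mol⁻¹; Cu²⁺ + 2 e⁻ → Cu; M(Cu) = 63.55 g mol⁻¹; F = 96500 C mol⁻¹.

n(Co) = 27.6 / 58.93 = 0.4684 mol.
Since Co²⁺ + 2 e⁻ → Co, n(e⁻) passed = 2 × 0.4684 = 0.9367 mol.
Cells in series carry the same charge, so the same 0.9367 mol of electrons passes through cell 2.
Cu²⁺ + 2 e⁻ → Cu, so n(Cu) = 0.9367 / 2 = 0.4684 mol.
m(Cu) = 0.4684 × 63.55 = 29.8 g.

29.8 g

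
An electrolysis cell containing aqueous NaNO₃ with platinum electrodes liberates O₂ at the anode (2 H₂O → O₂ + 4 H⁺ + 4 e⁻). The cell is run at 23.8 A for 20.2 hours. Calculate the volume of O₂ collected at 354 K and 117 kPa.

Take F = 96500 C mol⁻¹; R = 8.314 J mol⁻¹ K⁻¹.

Q = I·t = 23.80 A × 72720 s = 1731000 C.
n(e⁻) = Q/F = 1731000 / 96500 = 17.94 mol.
4 electrons are transferred per O₂ molecule, so n(O₂) = 17.94 / 4 = 4.484 mol.
V = nRT/P = (4.484 × 8.314 × 354) / (117 × 10³ Pa) = 0.113 m³ = 113 L.

113 L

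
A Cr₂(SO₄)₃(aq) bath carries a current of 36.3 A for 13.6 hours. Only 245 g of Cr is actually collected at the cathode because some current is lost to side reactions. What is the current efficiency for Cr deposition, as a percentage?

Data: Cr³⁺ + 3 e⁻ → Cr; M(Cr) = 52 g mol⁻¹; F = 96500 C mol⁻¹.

Q = I·t = 36.30 × 48960 = 1777000 C; n(e⁻) = 1777000/96500 = 18.42 mol.
Theoretical n(Cr) = n(e⁻)/3 = 6.139 mol, i.e. m_theo = 6.139 × 52 = 319.2 g.
Efficiency = m_actual / m_theo = 245 / 319.2 = 76.7 %.

76.7 %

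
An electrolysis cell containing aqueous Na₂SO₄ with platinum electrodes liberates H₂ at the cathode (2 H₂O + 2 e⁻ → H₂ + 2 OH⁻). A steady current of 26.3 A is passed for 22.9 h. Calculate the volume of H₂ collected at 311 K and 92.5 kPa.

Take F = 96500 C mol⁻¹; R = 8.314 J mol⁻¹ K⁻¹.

314 L

Q = I·t = 26.30 A × 82440 s = 2168000 C.
n(e⁻) = Q/F = 2168000 / 96500 = 22.47 mol.
2 electrons are transferred per H₂ molecule, so n(H₂) = 22.47 / 2 = 11.23 mol.
V = nRT/P = (11.23 × 8.314 × 311) / (92.5 × 10³ Pa) = 0.314 m³ = 314 L.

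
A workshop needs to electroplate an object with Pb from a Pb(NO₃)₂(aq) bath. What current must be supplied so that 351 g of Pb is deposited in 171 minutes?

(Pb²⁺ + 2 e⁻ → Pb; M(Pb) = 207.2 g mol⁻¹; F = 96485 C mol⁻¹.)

31.9 A

n(Pb) = 351 / 207.2 = 1.694 mol.
n(e⁻) = 2 × 1.694 = 3.388 mol.
Q = n(e⁻)·F = 3.388 × 96485 = 326900 C.
I = Q/t = 326900 / 10260 s = 31.9 A.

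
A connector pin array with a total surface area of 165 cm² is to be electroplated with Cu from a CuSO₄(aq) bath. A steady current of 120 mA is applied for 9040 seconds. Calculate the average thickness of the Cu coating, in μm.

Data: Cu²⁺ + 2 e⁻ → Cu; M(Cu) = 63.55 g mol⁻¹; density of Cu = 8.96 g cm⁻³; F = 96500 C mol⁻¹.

Q = I·t = 0.1200 × 9040.0 = 1085 C; n(e⁻) = 0.01124 mol.
n(Cu) = n(e⁻)/2 = 0.005621 mol, so m = 0.005621 × 63.55 = 0.3572 g.
Volume = m/ρ = 0.3572 / 8.96 = 0.03987 cm³.
Thickness = V/A = 0.03987 / 165 = 2.42 × 10⁻⁴ cm = 2.42 μm.

2.42 μm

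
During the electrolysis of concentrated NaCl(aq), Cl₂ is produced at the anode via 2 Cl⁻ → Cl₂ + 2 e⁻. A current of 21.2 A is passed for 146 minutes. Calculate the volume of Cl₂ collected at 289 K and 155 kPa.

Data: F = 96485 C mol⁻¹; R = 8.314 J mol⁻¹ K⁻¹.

14.9 L

Q = I·t = 21.20 A × 8760.0 s = 185700 C.
n(e⁻) = Q/F = 185700 / 96485 = 1.925 mol.
2 electrons are transferred per Cl₂ molecule, so n(Cl₂) = 1.925 / 2 = 0.9624 mol.
V = nRT/P = (0.9624 × 8.314 × 289) / (155 × 10³ Pa) = 0.0149 m³ = 14.9 L.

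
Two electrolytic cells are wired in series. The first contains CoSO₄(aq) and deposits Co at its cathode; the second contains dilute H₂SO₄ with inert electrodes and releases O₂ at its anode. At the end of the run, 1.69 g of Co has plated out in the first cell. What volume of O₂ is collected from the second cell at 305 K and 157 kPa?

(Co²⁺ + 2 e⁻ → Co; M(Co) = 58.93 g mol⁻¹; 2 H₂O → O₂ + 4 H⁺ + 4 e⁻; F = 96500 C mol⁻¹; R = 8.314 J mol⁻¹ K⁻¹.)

n(Co) = 1.69 / 58.93 = 0.02868 mol, so n(e⁻) = 2 × 0.02868 = 0.05736 mol.
The cells are in series, so the same 0.05736 mol of electrons passes through the second cell.
2 H₂O → O₂ + 4 H⁺ + 4 e⁻ — 4 mol e⁻ per mol O₂, so n(O₂) = 0.05736/4 = 0.01434 mol.
V = nRT/P = (0.01434 × 8.314 × 305) / (157 × 10³) = 2.32 × 10⁻⁴ m³ = 0.232 L.

0.232 L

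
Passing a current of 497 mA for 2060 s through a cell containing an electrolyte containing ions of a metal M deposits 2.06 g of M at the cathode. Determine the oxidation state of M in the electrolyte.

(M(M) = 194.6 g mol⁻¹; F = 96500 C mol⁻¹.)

+1

Q = I·t = 0.4970 A × 2060.0 s = 1024 C, so n(e⁻) = 1024/96500 = 0.01061 mol.
n(M) deposited = 2.06 / 194.6 = 0.01059 mol.
Electrons per atom = n(e⁻)/n(M) = 0.01061 / 0.01059 = 1.00 ≈ 1, so the ion is M⁺.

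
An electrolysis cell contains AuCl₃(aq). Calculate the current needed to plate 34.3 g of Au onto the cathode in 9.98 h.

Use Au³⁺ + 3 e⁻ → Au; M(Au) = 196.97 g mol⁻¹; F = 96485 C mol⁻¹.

1.40 A

n(Au) = 34.3 / 196.97 = 0.1741 mol.
n(e⁻) = 3 × 0.1741 = 0.5224 mol.
Q = n(e⁻)·F = 0.5224 × 96485 = 50410 C.
I = Q/t = 50410 / 35928 s = 1.40 A.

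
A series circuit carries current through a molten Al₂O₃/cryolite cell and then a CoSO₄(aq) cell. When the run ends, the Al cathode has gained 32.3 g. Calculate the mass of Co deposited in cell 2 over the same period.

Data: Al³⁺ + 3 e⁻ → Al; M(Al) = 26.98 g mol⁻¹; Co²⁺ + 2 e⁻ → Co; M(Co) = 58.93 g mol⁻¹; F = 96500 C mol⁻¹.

106 g

n(Al) = 32.3 / 26.98 = 1.197 mol.
Since Al³⁺ + 3 e⁻ → Al, n(e⁻) passed = 3 × 1.197 = 3.592 mol.
Cells in series carry the same charge, so the same 3.592 mol of electrons passes through cell 2.
Co²⁺ + 2 e⁻ → Co, so n(Co) = 3.592 / 2 = 1.796 mol.
m(Co) = 1.796 × 58.93 = 106 g.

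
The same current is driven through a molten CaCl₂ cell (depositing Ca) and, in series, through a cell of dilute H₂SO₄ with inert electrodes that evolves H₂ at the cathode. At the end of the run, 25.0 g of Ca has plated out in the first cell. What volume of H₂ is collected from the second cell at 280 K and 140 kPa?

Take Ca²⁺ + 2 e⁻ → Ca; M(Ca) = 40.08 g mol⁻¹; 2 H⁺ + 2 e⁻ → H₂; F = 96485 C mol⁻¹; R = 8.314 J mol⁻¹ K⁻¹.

n(Ca) = 25.0 / 40.08 = 0.6238 mol, so n(e⁻) = 2 × 0.6238 = 1.248 mol.
The cells are in series, so the same 1.248 mol of electrons passes through the second cell.
2 H⁺ + 2 e⁻ → H₂ — 2 mol e⁻ per mol H₂, so n(H₂) = 1.248/2 = 0.6238 mol.
V = nRT/P = (0.6238 × 8.314 × 280) / (140 × 10³) = 0.0104 m³ = 10.4 L.

10.4 L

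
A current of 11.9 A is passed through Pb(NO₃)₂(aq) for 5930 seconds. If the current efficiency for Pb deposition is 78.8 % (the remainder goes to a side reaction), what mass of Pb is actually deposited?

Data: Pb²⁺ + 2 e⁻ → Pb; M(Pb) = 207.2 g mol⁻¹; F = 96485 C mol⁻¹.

Q = I·t = 11.90 × 5930.0 = 70570 C.
n(e⁻) = 70570/96485 = 0.7314 mol; theoretically n(Pb) = 0.7314/2 = 0.3657 mol, m_theo = 75.77 g.
At 78.8 % efficiency, m_actual = 0.788 × 75.77 = 59.7 g.

59.7 g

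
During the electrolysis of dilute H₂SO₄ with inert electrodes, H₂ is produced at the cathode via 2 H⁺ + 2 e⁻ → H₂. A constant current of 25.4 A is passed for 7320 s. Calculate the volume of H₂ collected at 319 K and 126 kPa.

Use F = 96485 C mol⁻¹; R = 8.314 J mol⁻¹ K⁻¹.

Q = I·t = 25.40 A × 7320.0 s = 185900 C.
n(e⁻) = Q/F = 185900 / 96485 = 1.927 mol.
2 electrons are transferred per H₂ molecule, so n(H₂) = 1.927 / 2 = 0.9635 mol.
V = nRT/P = (0.9635 × 8.314 × 319) / (126 × 10³ Pa) = 0.0203 m³ = 20.3 L.

20.3 L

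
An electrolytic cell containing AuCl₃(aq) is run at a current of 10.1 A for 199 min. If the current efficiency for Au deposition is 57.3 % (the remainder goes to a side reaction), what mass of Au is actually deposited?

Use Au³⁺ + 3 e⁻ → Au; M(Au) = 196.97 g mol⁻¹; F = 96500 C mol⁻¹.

Q = I·t = 10.10 × 11940 = 120600 C.
n(e⁻) = 120600/96500 = 1.250 mol; theoretically n(Au) = 1.250/3 = 0.4166 mol, m_theo = 82.05 g.
At 57.3 % efficiency, m_actual = 0.573 × 82.05 = 47.0 g.

47.0 g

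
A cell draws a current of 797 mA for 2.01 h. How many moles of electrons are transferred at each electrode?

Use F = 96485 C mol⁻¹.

Q = I·t = 0.7970 A × 7236.0 s = 5767 C.
n(e⁻) = Q/F = 5767 / 96485 = 0.0598 mol.

0.0598 mol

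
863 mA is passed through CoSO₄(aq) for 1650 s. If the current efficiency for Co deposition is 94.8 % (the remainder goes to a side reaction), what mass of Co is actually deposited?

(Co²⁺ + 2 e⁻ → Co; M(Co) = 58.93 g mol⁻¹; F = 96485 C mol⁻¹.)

Q = I·t = 0.8630 × 1650.0 = 1424 C.
n(e⁻) = 1424/96485 = 0.01476 mol; theoretically n(Co) = 0.01476/2 = 0.007379 mol, m_theo = 0.4349 g.
At 94.8 % efficiency, m_actual = 0.948 × 0.4349 = 0.412 g.

0.412 g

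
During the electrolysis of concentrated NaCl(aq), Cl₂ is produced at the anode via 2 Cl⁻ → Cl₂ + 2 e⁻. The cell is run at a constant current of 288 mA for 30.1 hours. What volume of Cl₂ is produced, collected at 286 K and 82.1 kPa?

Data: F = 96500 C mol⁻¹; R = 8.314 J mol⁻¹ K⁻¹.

Q = I·t = 0.2880 A × 108360 s = 31210 C.
n(e⁻) = Q/F = 31210 / 96500 = 0.3234 mol.
2 electrons are transferred per Cl₂ molecule, so n(Cl₂) = 0.3234 / 2 = 0.1617 mol.
V = nRT/P = (0.1617 × 8.314 × 286) / (82.1 × 10³ Pa) = 0.00468 m³ = 4.68 L.

4.68 L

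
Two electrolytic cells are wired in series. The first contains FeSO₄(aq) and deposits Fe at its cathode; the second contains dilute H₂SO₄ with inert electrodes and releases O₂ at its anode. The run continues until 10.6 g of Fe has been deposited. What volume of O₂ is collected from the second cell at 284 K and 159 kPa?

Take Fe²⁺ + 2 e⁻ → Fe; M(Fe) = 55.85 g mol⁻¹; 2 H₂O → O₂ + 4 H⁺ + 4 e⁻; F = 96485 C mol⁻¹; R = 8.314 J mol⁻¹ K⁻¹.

n(Fe) = 10.6 / 55.85 = 0.1898 mol, so n(e⁻) = 2 × 0.1898 = 0.3796 mol.
The cells are in series, so the same 0.3796 mol of electrons passes through the second cell.
2 H₂O → O₂ + 4 H⁺ + 4 e⁻ — 4 mol e⁻ per mol O₂, so n(O₂) = 0.3796/4 = 0.09490 mol.
V = nRT/P = (0.09490 × 8.314 × 284) / (159 × 10³) = 0.00141 m³ = 1.41 L.

1.41 L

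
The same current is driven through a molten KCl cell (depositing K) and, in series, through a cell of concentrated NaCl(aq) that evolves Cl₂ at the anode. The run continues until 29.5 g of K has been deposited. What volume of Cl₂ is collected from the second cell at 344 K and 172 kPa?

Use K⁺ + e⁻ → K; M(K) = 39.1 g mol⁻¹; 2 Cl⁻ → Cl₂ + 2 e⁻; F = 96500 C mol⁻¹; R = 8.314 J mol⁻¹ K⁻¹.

n(K) = 29.5 / 39.1 = 0.7545 mol, so n(e⁻) = 1 × 0.7545 = 0.7545 mol.
The cells are in series, so the same 0.7545 mol of electrons passes through the second cell.
2 Cl⁻ → Cl₂ + 2 e⁻ — 2 mol e⁻ per mol Cl₂, so n(Cl₂) = 0.7545/2 = 0.3772 mol.
V = nRT/P = (0.3772 × 8.314 × 344) / (172 × 10³) = 0.00627 m³ = 6.27 L.

6.27 L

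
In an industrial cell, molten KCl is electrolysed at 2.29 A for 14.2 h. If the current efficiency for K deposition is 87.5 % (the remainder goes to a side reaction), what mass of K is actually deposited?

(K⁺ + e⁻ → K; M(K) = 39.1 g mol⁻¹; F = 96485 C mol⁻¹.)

41.5 g

Q = I·t = 2.290 × 51120 = 117100 C.
n(e⁻) = 117100/96485 = 1.213 mol; theoretically n(K) = 1.213/1 = 1.213 mol, m_theo = 47.44 g.
At 87.5 % efficiency, m_actual = 0.875 × 47.44 = 41.5 g.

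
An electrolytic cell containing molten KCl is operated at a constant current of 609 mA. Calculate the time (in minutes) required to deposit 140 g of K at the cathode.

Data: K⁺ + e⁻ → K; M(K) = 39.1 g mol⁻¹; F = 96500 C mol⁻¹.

n(K) = m/M = 140 / 39.1 = 3.581 mol.
Each K atom requires 1 electron, so n(e⁻) = 1 × 3.581 = 3.581 mol.
Q = n(e⁻)·F = 3.581 × 96500 = 345500 C.
t = Q/I = 345500 / 0.6090 A = 567400 s = 9460 min.

9460 min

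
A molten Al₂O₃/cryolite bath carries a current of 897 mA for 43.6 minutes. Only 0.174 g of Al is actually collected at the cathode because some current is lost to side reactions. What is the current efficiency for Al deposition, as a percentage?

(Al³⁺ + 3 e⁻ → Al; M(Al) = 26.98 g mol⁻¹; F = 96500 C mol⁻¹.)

79.6 %

Q = I·t = 0.8970 × 2616.0 = 2347 C; n(e⁻) = 2347/96500 = 0.02432 mol.
Theoretical n(Al) = n(e⁻)/3 = 0.008106 mol, i.e. m_theo = 0.008106 × 26.98 = 0.2187 g.
Efficiency = m_actual / m_theo = 0.174 / 0.2187 = 79.6 %.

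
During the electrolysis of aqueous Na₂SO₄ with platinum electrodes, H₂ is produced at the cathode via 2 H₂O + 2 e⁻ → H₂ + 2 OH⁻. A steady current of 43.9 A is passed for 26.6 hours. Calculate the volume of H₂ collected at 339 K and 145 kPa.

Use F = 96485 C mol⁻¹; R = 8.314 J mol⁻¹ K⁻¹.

423 L

Q = I·t = 43.90 A × 95760 s = 4204000 C.
n(e⁻) = Q/F = 4204000 / 96485 = 43.57 mol.
2 electrons are transferred per H₂ molecule, so n(H₂) = 43.57 / 2 = 21.79 mol.
V = nRT/P = (21.79 × 8.314 × 339) / (145 × 10³ Pa) = 0.423 m³ = 423 L.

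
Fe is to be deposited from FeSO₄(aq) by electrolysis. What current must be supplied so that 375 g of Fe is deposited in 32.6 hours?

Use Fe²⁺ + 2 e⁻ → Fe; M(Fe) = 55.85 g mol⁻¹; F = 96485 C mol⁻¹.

11.0 A

n(Fe) = 375 / 55.85 = 6.714 mol.
n(e⁻) = 2 × 6.714 = 13.43 mol.
Q = n(e⁻)·F = 13.43 × 96485 = 1296000 C.
I = Q/t = 1296000 / 117360 s = 11.0 A.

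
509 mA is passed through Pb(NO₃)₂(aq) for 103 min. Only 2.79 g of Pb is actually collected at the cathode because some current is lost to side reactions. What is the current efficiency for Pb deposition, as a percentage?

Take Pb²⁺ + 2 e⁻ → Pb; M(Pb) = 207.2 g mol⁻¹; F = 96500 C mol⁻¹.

Q = I·t = 0.5090 × 6180.0 = 3146 C; n(e⁻) = 3146/96500 = 0.03260 mol.
Theoretical n(Pb) = n(e⁻)/2 = 0.01630 mol, i.e. m_theo = 0.01630 × 207.2 = 3.377 g.
Efficiency = m_actual / m_theo = 2.79 / 3.377 = 82.6 %.

82.6 %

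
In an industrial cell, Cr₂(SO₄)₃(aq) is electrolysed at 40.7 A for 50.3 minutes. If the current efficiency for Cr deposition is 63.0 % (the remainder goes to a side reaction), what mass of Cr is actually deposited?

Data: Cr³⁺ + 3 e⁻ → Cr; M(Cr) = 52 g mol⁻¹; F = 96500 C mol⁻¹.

13.9 g

Q = I·t = 40.70 × 3018.0 = 122800 C.
n(e⁻) = 122800/96500 = 1.273 mol; theoretically n(Cr) = 1.273/3 = 0.4243 mol, m_theo = 22.06 g.
At 63.0 % efficiency, m_actual = 0.630 × 22.06 = 13.9 g.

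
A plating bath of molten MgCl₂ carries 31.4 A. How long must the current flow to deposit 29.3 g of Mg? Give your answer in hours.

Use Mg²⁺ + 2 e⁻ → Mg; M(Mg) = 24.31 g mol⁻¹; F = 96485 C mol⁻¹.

2.06 h

n(Mg) = m/M = 29.3 / 24.31 = 1.205 mol.
Each Mg atom requires 2 electrons, so n(e⁻) = 2 × 1.205 = 2.411 mol.
Q = n(e⁻)·F = 2.411 × 96485 = 232600 C.
t = Q/I = 232600 / 31.40 A = 7407 s = 2.06 h.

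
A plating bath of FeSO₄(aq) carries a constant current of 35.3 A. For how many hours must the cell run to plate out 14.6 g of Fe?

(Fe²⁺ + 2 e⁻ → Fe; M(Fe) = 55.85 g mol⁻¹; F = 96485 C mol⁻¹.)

0.397 h

n(Fe) = m/M = 14.6 / 55.85 = 0.2614 mol.
Each Fe atom requires 2 electrons, so n(e⁻) = 2 × 0.2614 = 0.5228 mol.
Q = n(e⁻)·F = 0.5228 × 96485 = 50450 C.
t = Q/I = 50450 / 35.30 A = 1429 s = 0.397 h.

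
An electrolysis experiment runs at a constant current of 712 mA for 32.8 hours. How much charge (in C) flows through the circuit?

Q = I·t = 0.7120 A × 118080 s = 84100 C.

84100 C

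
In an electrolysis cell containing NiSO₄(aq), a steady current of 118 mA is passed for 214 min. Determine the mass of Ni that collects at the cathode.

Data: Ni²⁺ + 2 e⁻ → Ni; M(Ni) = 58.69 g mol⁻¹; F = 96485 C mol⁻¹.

0.461 g

Q = I·t = 0.1180 A × 12840 s = 1515 C.
n(e⁻) = Q/F = 1515 / 96485 = 0.01570 mol.
Ni²⁺ + 2 e⁻ → Ni, so n(Ni) = n(e⁻)/2 = 0.007852 mol.
m = n·M = 0.007852 × 58.69 = 0.461 g.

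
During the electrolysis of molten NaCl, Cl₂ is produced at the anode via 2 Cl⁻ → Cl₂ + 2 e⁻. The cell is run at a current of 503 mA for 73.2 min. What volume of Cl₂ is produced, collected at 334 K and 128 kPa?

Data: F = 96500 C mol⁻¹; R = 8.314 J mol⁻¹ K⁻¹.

Q = I·t = 0.5030 A × 4392.0 s = 2209 C.
n(e⁻) = Q/F = 2209 / 96500 = 0.02289 mol.
2 electrons are transferred per Cl₂ molecule, so n(Cl₂) = 0.02289 / 2 = 0.01145 mol.
V = nRT/P = (0.01145 × 8.314 × 334) / (128 × 10³ Pa) = 2.48 × 10⁻⁴ m³ = 0.248 L.

0.248 L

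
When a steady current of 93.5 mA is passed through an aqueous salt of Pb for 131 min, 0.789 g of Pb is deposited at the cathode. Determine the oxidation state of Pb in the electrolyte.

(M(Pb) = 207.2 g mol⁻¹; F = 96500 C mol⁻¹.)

Q = I·t = 0.09350 A × 7860.0 s = 734.9 C, so n(e⁻) = 734.9/96500 = 0.007616 mol.
n(Pb) deposited = 0.789 / 207.2 = 0.003808 mol.
Electrons per atom = n(e⁻)/n(Pb) = 0.007616 / 0.003808 = 2.00 ≈ 2, so the ion is Pb²⁺.

+2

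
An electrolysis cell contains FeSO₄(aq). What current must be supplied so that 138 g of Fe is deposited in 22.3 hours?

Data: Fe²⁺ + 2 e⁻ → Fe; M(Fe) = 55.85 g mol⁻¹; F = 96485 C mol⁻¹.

n(Fe) = 138 / 55.85 = 2.471 mol.
n(e⁻) = 2 × 2.471 = 4.942 mol.
Q = n(e⁻)·F = 4.942 × 96485 = 476800 C.
I = Q/t = 476800 / 80280 s = 5.94 A.

5.94 A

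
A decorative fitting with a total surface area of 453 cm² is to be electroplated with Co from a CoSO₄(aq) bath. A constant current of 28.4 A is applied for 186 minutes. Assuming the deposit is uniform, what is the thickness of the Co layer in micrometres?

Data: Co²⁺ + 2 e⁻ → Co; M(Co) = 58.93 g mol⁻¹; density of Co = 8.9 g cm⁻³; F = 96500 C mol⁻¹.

Q = I·t = 28.40 × 11160 = 316900 C; n(e⁻) = 3.284 mol.
n(Co) = n(e⁻)/2 = 1.642 mol, so m = 1.642 × 58.93 = 96.77 g.
Volume = m/ρ = 96.77 / 8.9 = 10.87 cm³.
Thickness = V/A = 10.87 / 453 = 0.0240 cm = 240 μm.

240 μm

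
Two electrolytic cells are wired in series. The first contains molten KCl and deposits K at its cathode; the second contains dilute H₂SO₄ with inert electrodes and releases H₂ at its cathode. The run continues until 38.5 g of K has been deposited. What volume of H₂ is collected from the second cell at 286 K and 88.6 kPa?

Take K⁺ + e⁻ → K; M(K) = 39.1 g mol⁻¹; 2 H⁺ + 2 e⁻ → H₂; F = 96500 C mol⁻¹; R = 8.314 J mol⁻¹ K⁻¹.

n(K) = 38.5 / 39.1 = 0.9847 mol, so n(e⁻) = 1 × 0.9847 = 0.9847 mol.
The cells are in series, so the same 0.9847 mol of electrons passes through the second cell.
2 H⁺ + 2 e⁻ → H₂ — 2 mol e⁻ per mol H₂, so n(H₂) = 0.9847/2 = 0.4923 mol.
V = nRT/P = (0.4923 × 8.314 × 286) / (88.6 × 10³) = 0.0132 m³ = 13.2 L.

13.2 L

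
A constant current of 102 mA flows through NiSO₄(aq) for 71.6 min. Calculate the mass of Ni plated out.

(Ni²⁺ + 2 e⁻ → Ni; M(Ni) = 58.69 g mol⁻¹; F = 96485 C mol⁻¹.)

Q = I·t = 0.1020 A × 4296.0 s = 438.2 C.
n(e⁻) = Q/F = 438.2 / 96485 = 0.004542 mol.
Ni²⁺ + 2 e⁻ → Ni, so n(Ni) = n(e⁻)/2 = 0.002271 mol.
m = n·M = 0.002271 × 58.69 = 0.133 g.

0.133 g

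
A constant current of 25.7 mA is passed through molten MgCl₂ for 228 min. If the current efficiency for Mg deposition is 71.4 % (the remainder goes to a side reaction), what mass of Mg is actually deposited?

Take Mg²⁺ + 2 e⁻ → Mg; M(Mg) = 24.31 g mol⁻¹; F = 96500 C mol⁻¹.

Q = I·t = 0.02570 × 13680 = 351.6 C.
n(e⁻) = 351.6/96500 = 0.003643 mol; theoretically n(Mg) = 0.003643/2 = 0.001822 mol, m_theo = 0.04428 g.
At 71.4 % efficiency, m_actual = 0.714 × 0.04428 = 0.0316 g.

0.0316 g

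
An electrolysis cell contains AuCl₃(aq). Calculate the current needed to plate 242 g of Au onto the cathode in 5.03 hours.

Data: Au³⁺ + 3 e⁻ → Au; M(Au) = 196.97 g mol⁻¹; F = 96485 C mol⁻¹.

19.6 A

n(Au) = 242 / 196.97 = 1.229 mol.
n(e⁻) = 3 × 1.229 = 3.686 mol.
Q = n(e⁻)·F = 3.686 × 96485 = 355600 C.
I = Q/t = 355600 / 18108 s = 19.6 A.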